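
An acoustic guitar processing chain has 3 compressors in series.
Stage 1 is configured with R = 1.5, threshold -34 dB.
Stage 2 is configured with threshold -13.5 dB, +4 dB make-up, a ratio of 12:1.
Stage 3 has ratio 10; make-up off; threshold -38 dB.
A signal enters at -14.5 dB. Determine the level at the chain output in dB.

Stage 1: 19.5 dB above -34 dB, reduced 1.5:1 to 13 dB above → -21 dB.
Stage 2: below threshold (-21 ≤ -13.5); passes unchanged; make-up brings it to -17 dB.
Stage 3: overshoot 21 dB → 21/10 = 2.1 dB → -35.9 dB.

-35.9 dB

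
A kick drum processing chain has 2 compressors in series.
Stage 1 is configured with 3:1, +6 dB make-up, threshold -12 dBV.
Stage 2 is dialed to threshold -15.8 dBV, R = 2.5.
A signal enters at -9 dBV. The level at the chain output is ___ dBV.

-11.48 dBV

Stage 1: 3 dB above -12 dBV, reduced 3:1 to 1 dB above → -11 dBV; +6 dB make-up → -5 dBV.
Stage 2: -5 dBV is 10.8 dB over -15.8 dBV; at 2.5:1 that becomes 4.32 dB over, giving -11.48 dBV.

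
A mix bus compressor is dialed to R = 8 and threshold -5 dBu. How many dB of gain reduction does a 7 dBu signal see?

10.5 dB

Overshoot = 7 − (-5) = 12 dB.
A 8:1 ratio leaves 1.5 dB of that excess.
Gain reduction = 12 − 1.5 = 10.5 dB.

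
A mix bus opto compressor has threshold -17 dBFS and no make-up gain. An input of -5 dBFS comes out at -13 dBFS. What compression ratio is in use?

Input overshoot = -5 − (-17) = 12 dB; output overshoot = -13 − (-17) = 4 dB.
Ratio = 12 / 4 = 3.

3:1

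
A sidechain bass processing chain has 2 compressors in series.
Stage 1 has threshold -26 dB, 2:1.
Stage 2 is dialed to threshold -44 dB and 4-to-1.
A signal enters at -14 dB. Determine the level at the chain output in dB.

-38 dB

Stage 1: 12 dB above -26 dB, reduced 2:1 to 6 dB above → -20 dB.
Stage 2: overshoot 24 dB → 24/4 = 6 dB → -38 dB.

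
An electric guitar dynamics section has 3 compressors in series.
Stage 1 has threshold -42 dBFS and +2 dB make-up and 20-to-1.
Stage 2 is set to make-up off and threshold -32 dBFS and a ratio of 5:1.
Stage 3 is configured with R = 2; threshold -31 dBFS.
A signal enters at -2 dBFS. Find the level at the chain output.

-38 dBFS

Stage 1: overshoot 40 dB → 40/20 = 2 dB → -40 dBFS; +2 dB make-up → -38 dBFS.
Stage 2: -38 dBFS ≤ -32 dBFS, so stage 2 doesn't engage; output -38 dBFS.
Stage 3: -38 dBFS is at or below the -31 dBFS threshold — no compression; output -38 dBFS.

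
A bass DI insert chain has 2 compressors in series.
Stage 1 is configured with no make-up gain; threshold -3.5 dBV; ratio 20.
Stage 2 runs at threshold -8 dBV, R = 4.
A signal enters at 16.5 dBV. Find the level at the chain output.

Stage 1: 20 dB above -3.5 dBV, reduced 20:1 to 1 dB above → -2.5 dBV.
Stage 2: 5.5 dB above -8 dBV, reduced 4:1 to 1.375 dB above → -6.625 dBV.

-6.625 dBV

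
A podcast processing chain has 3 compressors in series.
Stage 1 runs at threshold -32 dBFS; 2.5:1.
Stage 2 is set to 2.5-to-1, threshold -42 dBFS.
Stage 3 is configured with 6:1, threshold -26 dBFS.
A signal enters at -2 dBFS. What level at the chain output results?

-33.2 dBFS

Stage 1: overshoot 30 dB → 30/2.5 = 12 dB → -20 dBFS.
Stage 2: 22 dB above -42 dBFS, reduced 2.5:1 to 8.8 dB above → -33.2 dBFS.
Stage 3: -33.2 dBFS ≤ -26 dBFS, so stage 3 doesn't engage; output -33.2 dBFS.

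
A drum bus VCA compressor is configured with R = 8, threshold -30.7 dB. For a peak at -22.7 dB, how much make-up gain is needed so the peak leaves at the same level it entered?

The peak compresses to -30.7 + 8/8 = -29.7 dB.
To reach -22.7 dB requires -22.7 − (-29.7) = 7 dB of make-up.

7 dB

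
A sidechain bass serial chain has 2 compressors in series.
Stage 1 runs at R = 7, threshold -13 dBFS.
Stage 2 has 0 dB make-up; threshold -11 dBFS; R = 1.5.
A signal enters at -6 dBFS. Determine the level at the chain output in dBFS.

Stage 1: overshoot 7 dB → 7/7 = 1 dB → -12 dBFS.
Stage 2: -12 dBFS is at or below the -11 dBFS threshold — no compression; output -12 dBFS.

-12 dBFS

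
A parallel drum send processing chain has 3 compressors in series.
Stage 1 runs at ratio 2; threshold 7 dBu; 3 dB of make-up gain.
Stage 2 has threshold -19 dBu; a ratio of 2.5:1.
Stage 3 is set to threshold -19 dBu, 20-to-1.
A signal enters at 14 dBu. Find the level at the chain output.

-18.35 dBu

Stage 1: overshoot 7 dB → 7/2 = 3.5 dB → 10.5 dBu; +3 dB make-up → 13.5 dBu.
Stage 2: overshoot 32.5 dB → 32.5/2.5 = 13 dB → -6 dBu.
Stage 3: overshoot 13 dB → 13/20 = 0.65 dB → -18.35 dBu.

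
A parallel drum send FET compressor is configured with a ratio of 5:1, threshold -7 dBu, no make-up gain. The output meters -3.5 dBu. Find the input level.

That's 3.5 dB above the -7 dBu threshold.
Input overshoot = R × output overshoot = 17.5 dB → input = -7 + 17.5 = 10.5 dBu.

10.5 dBu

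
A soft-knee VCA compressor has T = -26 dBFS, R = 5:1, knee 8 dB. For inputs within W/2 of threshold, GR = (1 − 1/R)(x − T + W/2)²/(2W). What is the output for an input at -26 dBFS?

x − T + W/2 = -26 − (-26) + 4 = 4.
GR = (1 − 1/5) × 4² / 16 = 0.8 × 16 / 16 = 0.8 dB.
Output = -26 − 0.8 = -26.8 dBFS.

-26.8 dBFS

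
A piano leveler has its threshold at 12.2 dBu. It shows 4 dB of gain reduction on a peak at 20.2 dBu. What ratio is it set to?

2:1

Input overshoot = 20.2 − 12.2 = 8 dB.
Output overshoot = 8 − 4 = 4 dB.
Ratio = input overshoot / output overshoot = 8 / 4 = 2.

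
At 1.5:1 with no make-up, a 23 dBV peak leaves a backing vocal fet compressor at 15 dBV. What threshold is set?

-1 dBV

Gain reduction = 23 − 15 = 8 dB; output overshoot = GR / (R − 1) = 8 / 0.5 = 16 dB.
Threshold = output − output overshoot = 15 − 16 = -1 dBV.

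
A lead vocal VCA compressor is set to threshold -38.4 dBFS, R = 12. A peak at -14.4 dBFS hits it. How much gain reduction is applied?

22 dB

The signal is 24 dB above threshold.
A 12:1 ratio leaves 2 dB of that excess.
Gain reduction = 24 − 2 = 22 dB.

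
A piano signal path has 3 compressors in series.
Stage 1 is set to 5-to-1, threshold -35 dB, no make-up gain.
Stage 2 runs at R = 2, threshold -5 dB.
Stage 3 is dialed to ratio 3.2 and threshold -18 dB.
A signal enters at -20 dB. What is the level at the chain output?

Stage 1: -20 dB is 15 dB over -35 dB; at 5:1 that becomes 3 dB over, giving -32 dB.
Stage 2: -32 dB is at or below the -5 dB threshold — no compression; output -32 dB.
Stage 3: -32 dB is at or below the -18 dB threshold — no compression; output -32 dB.

-32 dB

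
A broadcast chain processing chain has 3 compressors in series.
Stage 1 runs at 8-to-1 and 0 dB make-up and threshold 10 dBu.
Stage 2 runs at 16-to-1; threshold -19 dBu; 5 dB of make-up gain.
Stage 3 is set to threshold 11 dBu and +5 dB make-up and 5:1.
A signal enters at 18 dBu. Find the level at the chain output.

-7.125 dBu

Stage 1: 8 dB above 10 dBu, reduced 8:1 to 1 dB above → 11 dBu.
Stage 2: 11 dBu is 30 dB over -19 dBu; at 16:1 that becomes 1.875 dB over, giving -17.125 dBu; +5 dB make-up → -12.125 dBu.
Stage 3: -12.125 dBu ≤ 11 dBu, so stage 3 doesn't engage; make-up brings it to -7.125 dBu.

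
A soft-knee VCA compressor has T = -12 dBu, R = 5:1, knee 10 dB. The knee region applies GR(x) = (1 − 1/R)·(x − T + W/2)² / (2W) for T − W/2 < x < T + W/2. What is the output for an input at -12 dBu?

x − T + W/2 = -12 − (-12) + 5 = 5.
GR = (1 − 1/5) × 5² / 20 = 0.8 × 25 / 20 = 1 dB.
Output = -12 − 1 = -13 dBu.

-13 dBu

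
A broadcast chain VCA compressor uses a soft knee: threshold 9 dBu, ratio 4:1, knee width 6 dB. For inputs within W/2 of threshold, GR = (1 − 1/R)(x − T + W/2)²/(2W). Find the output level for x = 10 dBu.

x − T + W/2 = 10 − 9 + 3 = 4.
GR = (1 − 1/4) × 4² / 12 = 0.75 × 16 / 12 = 1 dB.
Output = 10 − 1 = 9 dBu.

9 dBu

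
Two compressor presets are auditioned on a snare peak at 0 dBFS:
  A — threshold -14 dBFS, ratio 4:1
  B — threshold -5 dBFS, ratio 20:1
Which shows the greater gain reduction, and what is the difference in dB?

A, by 5.75 dB

A: GR = 14 − 14/4 = 10.5 dB.
B: GR = 5 − 5/20 = 4.75 dB.
A applies 5.75 dB more gain reduction.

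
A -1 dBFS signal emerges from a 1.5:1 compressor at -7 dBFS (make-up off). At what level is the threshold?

-19 dBFS

Gain reduction = -1 − (-7) = 6 dB; output overshoot = GR / (R − 1) = 6 / 0.5 = 12 dB.
Threshold = output − output overshoot = -7 − 12 = -19 dBFS.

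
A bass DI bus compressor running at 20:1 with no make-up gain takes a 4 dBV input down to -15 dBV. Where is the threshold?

Gain reduction = 4 − (-15) = 19 dB; output overshoot = GR / (R − 1) = 19 / 19 = 1 dB.
Threshold = output − output overshoot = -15 − 1 = -16 dBV.

-16 dBV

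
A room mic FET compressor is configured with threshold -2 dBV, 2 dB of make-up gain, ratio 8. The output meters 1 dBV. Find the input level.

Before make-up, the level was 1 − 2 = -1 dBV.
The compressed level sits -1 − (-2) = 1 dB over threshold.
Undo the ratio: input overshoot = 1 × 8 = 8 dB, giving input = 6 dBV.

6 dBV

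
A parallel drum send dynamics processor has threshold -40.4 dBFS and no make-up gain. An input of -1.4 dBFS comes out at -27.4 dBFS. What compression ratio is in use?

3:1

Input overshoot = -1.4 − (-40.4) = 39 dB; output overshoot = -27.4 − (-40.4) = 13 dB.
Ratio = 39 / 13 = 3.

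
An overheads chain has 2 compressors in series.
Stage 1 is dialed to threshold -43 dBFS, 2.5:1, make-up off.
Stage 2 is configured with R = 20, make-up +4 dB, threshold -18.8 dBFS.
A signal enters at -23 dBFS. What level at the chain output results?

-31 dBFS

Stage 1: overshoot 20 dB → 20/2.5 = 8 dB → -35 dBFS.
Stage 2: -35 dBFS is at or below the -18.8 dBFS threshold — no compression; make-up brings it to -31 dBFS.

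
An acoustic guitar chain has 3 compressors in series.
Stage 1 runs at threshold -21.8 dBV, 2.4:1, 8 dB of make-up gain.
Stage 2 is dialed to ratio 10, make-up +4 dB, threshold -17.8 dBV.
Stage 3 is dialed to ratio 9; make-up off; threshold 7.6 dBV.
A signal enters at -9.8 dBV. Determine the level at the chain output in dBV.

Stage 1: 12 dB above -21.8 dBV, reduced 2.4:1 to 5 dB above → -16.8 dBV; +8 dB make-up → -8.8 dBV.
Stage 2: -8.8 dBV is 9 dB over -17.8 dBV; at 10:1 that becomes 0.9 dB over, giving -16.9 dBV; +4 dB make-up → -12.9 dBV.
Stage 3: -12.9 dBV is at or below the 7.6 dBV threshold — no compression; output -12.9 dBV.

-12.9 dBV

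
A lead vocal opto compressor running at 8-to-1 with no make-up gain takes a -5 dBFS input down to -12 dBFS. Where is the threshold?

Input is 8 dB above T (since output overshoot × R = input overshoot: (-12 − T)·8 = -5 − T gives T = -13 dBFS).
Check: -13 + (-5 − (-13))/8 = -13 + 1 = -12 dBFS. ✓

-13 dBFS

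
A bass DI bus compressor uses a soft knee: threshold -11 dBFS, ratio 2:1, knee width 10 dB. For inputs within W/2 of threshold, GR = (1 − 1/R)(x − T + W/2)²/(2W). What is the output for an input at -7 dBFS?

x − T + W/2 = -7 − (-11) + 5 = 9.
GR = (1 − 1/2) × 9² / 20 = 0.5 × 81 / 20 = 2.025 dB.
Output = -7 − 2.025 = -9.025 dBFS.

-9.025 dBFS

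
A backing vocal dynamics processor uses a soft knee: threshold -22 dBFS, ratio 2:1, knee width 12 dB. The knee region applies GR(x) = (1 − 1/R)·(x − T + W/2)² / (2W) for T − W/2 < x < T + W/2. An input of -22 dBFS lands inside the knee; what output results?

-22.75 dBFS

x − T + W/2 = -22 − (-22) + 6 = 6.
GR = (1 − 1/2) × 6² / 24 = 0.5 × 36 / 24 = 0.75 dB.
Output = -22 − 0.75 = -22.75 dBFS.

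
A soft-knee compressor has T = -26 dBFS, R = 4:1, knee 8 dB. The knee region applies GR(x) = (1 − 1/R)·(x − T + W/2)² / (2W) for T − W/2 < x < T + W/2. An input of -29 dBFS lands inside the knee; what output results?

-29.046875 dBFS

x − T + W/2 = -29 − (-26) + 4 = 1.
GR = (1 − 1/4) × 1² / 16 = 0.75 × 1 / 16 = 0.046875 dB.
Output = -29 − 0.046875 = -29.046875 dBFS.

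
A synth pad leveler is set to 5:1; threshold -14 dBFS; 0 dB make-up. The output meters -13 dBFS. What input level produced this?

Post-compression overshoot = -13 − (-14) = 1 dB.
Input overshoot = R × output overshoot = 5 dB → input = -14 + 5 = -9 dBFS.

-9 dBFS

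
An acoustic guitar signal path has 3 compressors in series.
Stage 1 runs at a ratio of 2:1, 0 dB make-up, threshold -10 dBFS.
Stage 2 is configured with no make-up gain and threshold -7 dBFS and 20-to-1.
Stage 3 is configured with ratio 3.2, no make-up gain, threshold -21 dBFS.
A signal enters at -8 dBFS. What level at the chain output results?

Stage 1: 2 dB above -10 dBFS, reduced 2:1 to 1 dB above → -9 dBFS.
Stage 2: -9 dBFS ≤ -7 dBFS, so stage 2 doesn't engage; output -9 dBFS.
Stage 3: -9 dBFS is 12 dB over -21 dBFS; at 3.2:1 that becomes 3.75 dB over, giving -17.25 dBFS.

-17.25 dBFS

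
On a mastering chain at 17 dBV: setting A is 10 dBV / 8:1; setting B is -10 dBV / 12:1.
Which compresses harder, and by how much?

B, by 18.625 dB

A: 7 dB over, compressed to 0.875 dB over, so 6.125 dB of GR.
B: 27 dB over, compressed to 2.25 dB over, so 24.75 dB of GR.
B applies 18.625 dB more gain reduction.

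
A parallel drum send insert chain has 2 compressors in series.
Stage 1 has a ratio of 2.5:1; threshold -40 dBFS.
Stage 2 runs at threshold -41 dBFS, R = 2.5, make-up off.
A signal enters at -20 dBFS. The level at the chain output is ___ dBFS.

Stage 1: 20 dB above -40 dBFS, reduced 2.5:1 to 8 dB above → -32 dBFS.
Stage 2: 9 dB above -41 dBFS, reduced 2.5:1 to 3.6 dB above → -37.4 dBFS.

-37.4 dBFS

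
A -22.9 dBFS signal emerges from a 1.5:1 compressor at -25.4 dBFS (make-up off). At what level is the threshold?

Gain reduction = -22.9 − (-25.4) = 2.5 dB; output overshoot = GR / (R − 1) = 2.5 / 0.5 = 5 dB.
Threshold = output − output overshoot = -25.4 − 5 = -30.4 dBFS.

-30.4 dBFS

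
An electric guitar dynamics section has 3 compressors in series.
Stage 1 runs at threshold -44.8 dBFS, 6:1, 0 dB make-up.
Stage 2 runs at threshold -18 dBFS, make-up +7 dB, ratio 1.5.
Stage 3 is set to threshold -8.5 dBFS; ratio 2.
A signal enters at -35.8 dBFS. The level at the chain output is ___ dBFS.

-36.3 dBFS

Stage 1: overshoot 9 dB → 9/6 = 1.5 dB → -43.3 dBFS.
Stage 2: -43.3 dBFS is at or below the -18 dBFS threshold — no compression; make-up brings it to -36.3 dBFS.
Stage 3: -36.3 dBFS ≤ -8.5 dBFS, so stage 3 doesn't engage; output -36.3 dBFS.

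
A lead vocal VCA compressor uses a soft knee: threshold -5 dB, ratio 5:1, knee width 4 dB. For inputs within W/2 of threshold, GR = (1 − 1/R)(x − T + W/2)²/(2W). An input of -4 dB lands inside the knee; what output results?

x − T + W/2 = -4 − (-5) + 2 = 3.
GR = (1 − 1/5) × 3² / 8 = 0.8 × 9 / 8 = 0.9 dB.
Output = -4 − 0.9 = -4.9 dB.

-4.9 dB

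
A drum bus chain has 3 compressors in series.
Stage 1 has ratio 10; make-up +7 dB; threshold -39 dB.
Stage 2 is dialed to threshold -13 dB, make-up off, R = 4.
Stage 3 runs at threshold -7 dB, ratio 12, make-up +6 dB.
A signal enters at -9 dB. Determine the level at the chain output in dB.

-23 dB

Stage 1: 30 dB above -39 dB, reduced 10:1 to 3 dB above → -36 dB; +7 dB make-up → -29 dB.
Stage 2: below threshold (-29 ≤ -13); passes unchanged; output -29 dB.
Stage 3: -29 dB is at or below the -7 dB threshold — no compression; make-up brings it to -23 dB.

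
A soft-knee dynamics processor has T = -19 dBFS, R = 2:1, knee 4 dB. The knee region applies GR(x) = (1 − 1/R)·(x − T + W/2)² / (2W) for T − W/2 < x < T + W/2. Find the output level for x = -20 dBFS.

-20.0625 dBFS

x − T + W/2 = -20 − (-19) + 2 = 1.
GR = (1 − 1/2) × 1² / 8 = 0.5 × 1 / 8 = 0.0625 dB.
Output = -20 − 0.0625 = -20.0625 dBFS.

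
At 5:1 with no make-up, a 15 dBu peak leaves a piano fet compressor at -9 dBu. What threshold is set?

Input is 30 dB above T (since output overshoot × R = input overshoot: (-9 − T)·5 = 15 − T gives T = -15 dBu).
Check: -15 + (15 − (-15))/5 = -15 + 6 = -9 dBu. ✓

-15 dBu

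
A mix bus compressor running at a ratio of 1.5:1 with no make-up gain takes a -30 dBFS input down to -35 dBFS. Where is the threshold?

-45 dBFS

Gain reduction = -30 − (-35) = 5 dB; output overshoot = GR / (R − 1) = 5 / 0.5 = 10 dB.
Threshold = output − output overshoot = -35 − 10 = -45 dBFS.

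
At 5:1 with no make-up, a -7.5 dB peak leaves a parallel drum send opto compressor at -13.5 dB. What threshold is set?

-15 dB

Let T be the threshold. Output overshoot = (input overshoot)/R, so -13.5 − T = (-7.5 − T)/5.
5·(-13.5 − T) = -7.5 − T → 4·T = -67.5 − (-7.5) = -60.
T = -60/4 = -15 dB.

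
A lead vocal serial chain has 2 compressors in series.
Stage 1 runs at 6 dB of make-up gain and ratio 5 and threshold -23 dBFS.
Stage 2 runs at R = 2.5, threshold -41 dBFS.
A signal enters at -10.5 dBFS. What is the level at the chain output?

-30.4 dBFS

Stage 1: 12.5 dB above -23 dBFS, reduced 5:1 to 2.5 dB above → -20.5 dBFS; +6 dB make-up → -14.5 dBFS.
Stage 2: -14.5 dBFS is 26.5 dB over -41 dBFS; at 2.5:1 that becomes 10.6 dB over, giving -30.4 dBFS.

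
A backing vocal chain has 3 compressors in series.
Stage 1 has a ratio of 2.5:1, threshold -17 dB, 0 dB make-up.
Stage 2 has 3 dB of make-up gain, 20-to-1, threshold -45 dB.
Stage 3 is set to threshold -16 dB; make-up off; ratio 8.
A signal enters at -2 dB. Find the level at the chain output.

Stage 1: -2 dB is 15 dB over -17 dB; at 2.5:1 that becomes 6 dB over, giving -11 dB.
Stage 2: overshoot 34 dB → 34/20 = 1.7 dB → -43.3 dB; +3 dB make-up → -40.3 dB.
Stage 3: -40.3 dB is at or below the -16 dB threshold — no compression; output -40.3 dB.

-40.3 dB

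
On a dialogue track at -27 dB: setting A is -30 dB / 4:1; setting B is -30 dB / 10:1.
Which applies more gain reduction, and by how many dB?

A: GR = 3 − 3/4 = 2.25 dB.
B: GR = 3 − 3/10 = 2.7 dB.
B reduces 0.45 dB more.

B, by 0.45 dB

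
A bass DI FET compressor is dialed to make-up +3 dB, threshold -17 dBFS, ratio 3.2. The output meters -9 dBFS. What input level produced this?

Remove make-up: -9 − 3 = -12 dBFS.
Post-compression overshoot = -12 − (-17) = 5 dB.
Input overshoot = R × output overshoot = 16 dB → input = -17 + 16 = -1 dBFS.

-1 dBFS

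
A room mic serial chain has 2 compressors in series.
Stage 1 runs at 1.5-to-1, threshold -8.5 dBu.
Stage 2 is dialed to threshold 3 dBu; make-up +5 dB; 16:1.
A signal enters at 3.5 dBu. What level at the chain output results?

4.5 dBu

Stage 1: overshoot 12 dB → 12/1.5 = 8 dB → -0.5 dBu.
Stage 2: below threshold (-0.5 ≤ 3); passes unchanged; make-up brings it to 4.5 dBu.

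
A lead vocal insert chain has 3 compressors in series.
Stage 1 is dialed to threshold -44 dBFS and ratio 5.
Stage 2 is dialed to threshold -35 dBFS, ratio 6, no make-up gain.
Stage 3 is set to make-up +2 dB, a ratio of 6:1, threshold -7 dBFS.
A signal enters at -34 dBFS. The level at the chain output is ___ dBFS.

-40 dBFS

Stage 1: overshoot 10 dB → 10/5 = 2 dB → -42 dBFS.
Stage 2: -42 dBFS ≤ -35 dBFS, so stage 2 doesn't engage; output -42 dBFS.
Stage 3: below threshold (-42 ≤ -7); passes unchanged; make-up brings it to -40 dBFS.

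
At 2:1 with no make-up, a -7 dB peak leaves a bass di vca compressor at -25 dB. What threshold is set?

Gain reduction = -7 − (-25) = 18 dB; output overshoot = GR / (R − 1) = 18 / 1 = 18 dB.
Threshold = output − output overshoot = -25 − 18 = -43 dB.

-43 dB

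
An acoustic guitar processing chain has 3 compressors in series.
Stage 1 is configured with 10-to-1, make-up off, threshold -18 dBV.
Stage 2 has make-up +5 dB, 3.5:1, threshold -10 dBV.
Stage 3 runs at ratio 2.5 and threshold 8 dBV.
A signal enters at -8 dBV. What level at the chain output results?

-12 dBV

Stage 1: 10 dB above -18 dBV, reduced 10:1 to 1 dB above → -17 dBV.
Stage 2: -17 dBV ≤ -10 dBV, so stage 2 doesn't engage; make-up brings it to -12 dBV.
Stage 3: -12 dBV is at or below the 8 dBV threshold — no compression; output -12 dBV.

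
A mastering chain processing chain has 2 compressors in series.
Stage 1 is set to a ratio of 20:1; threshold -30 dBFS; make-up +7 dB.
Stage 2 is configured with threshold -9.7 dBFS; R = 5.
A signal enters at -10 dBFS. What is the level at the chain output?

Stage 1: -10 dBFS is 20 dB over -30 dBFS; at 20:1 that becomes 1 dB over, giving -29 dBFS; +7 dB make-up → -22 dBFS.
Stage 2: below threshold (-22 ≤ -9.7); passes unchanged; output -22 dBFS.

-22 dBFS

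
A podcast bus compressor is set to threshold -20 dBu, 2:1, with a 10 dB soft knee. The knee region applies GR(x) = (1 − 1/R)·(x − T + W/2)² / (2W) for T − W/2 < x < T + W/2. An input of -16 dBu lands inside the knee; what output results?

x − T + W/2 = -16 − (-20) + 5 = 9.
GR = (1 − 1/2) × 9² / 20 = 0.5 × 81 / 20 = 2.025 dB.
Output = -16 − 2.025 = -18.025 dBu.

-18.025 dBu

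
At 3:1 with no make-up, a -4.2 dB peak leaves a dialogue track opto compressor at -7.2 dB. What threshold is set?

-8.7 dB

Let T be the threshold. Output overshoot = (input overshoot)/R, so -7.2 − T = (-4.2 − T)/3.
3·(-7.2 − T) = -4.2 − T → 2·T = -21.6 − (-4.2) = -17.4.
T = -17.4/2 = -8.7 dB.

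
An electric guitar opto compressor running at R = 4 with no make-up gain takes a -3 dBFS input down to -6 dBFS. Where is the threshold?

Let T be the threshold. Output overshoot = (input overshoot)/R, so -6 − T = (-3 − T)/4.
4·(-6 − T) = -3 − T → 3·T = -24 − (-3) = -21.
T = -21/3 = -7 dBFS.

-7 dBFS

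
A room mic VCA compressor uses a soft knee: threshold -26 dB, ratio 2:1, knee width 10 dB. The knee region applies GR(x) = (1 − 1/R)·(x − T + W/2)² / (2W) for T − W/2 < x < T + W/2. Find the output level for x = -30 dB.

-30.025 dB

x − T + W/2 = -30 − (-26) + 5 = 1.
GR = (1 − 1/2) × 1² / 20 = 0.5 × 1 / 20 = 0.025 dB.
Output = -30 − 0.025 = -30.025 dB.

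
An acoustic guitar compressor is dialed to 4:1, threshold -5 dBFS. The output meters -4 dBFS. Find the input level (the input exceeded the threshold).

-1 dBFS

Post-compression overshoot = -4 − (-5) = 1 dB.
Before 4:1 compression the overshoot was 1 × 4 = 4 dB, so input = -5 + 4 = -1 dBFS.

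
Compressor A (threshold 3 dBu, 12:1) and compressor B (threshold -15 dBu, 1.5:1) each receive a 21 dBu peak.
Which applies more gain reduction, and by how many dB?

A: 18 dB over, compressed to 1.5 dB over, so 16.5 dB of GR.
B: 36 dB over, compressed to 24 dB over, so 12 dB of GR.
Difference: 4.5 dB in favour of A.

A, by 4.5 dB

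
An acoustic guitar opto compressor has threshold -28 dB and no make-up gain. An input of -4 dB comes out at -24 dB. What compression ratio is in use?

Input overshoot = -4 − (-28) = 24 dB; output overshoot = -24 − (-28) = 4 dB.
Ratio = 24 / 4 = 6.

6:1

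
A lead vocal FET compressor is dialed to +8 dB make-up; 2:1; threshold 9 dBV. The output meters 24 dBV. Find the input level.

Remove make-up: 24 − 8 = 16 dBV.
That's 7 dB above the 9 dBV threshold.
Before 2:1 compression the overshoot was 7 × 2 = 14 dB, so input = 9 + 14 = 23 dBV.

23 dBV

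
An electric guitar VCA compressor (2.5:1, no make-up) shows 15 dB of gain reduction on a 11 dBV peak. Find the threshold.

-14 dBV

Let T be the threshold. Output overshoot = (input overshoot)/R, so -4 − T = (11 − T)/2.5.
2.5·(-4 − T) = 11 − T → 1.5·T = -10 − 11 = -21.
T = -21/1.5 = -14 dBV.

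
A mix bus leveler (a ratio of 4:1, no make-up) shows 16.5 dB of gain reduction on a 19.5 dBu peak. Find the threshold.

Gain reduction = 19.5 − 3 = 16.5 dB; output overshoot = GR / (R − 1) = 16.5 / 3 = 5.5 dB.
Threshold = output − output overshoot = 3 − 5.5 = -2.5 dBu.

-2.5 dBu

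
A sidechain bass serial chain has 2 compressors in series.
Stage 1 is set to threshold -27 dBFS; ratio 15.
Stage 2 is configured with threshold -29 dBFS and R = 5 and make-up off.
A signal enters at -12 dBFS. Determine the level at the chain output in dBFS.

Stage 1: 15 dB above -27 dBFS, reduced 15:1 to 1 dB above → -26 dBFS.
Stage 2: overshoot 3 dB → 3/5 = 0.6 dB → -28.4 dBFS.

-28.4 dBFS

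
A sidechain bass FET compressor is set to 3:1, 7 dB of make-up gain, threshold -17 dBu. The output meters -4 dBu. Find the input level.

Before make-up, the level was -4 − 7 = -11 dBu.
The compressed level sits -11 − (-17) = 6 dB over threshold.
Undo the ratio: input overshoot = 6 × 3 = 18 dB, giving input = 1 dBu.

1 dBu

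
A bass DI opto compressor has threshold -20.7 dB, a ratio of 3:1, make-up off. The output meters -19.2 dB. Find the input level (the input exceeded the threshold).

-16.2 dB

The compressed level sits -19.2 − (-20.7) = 1.5 dB over threshold.
Input overshoot = R × output overshoot = 4.5 dB → input = -20.7 + 4.5 = -16.2 dB.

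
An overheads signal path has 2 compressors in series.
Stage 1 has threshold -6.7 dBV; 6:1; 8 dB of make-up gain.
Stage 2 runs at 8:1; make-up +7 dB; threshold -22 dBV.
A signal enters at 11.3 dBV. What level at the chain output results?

-11.7125 dBV

Stage 1: 18 dB above -6.7 dBV, reduced 6:1 to 3 dB above → -3.7 dBV; +8 dB make-up → 4.3 dBV.
Stage 2: 26.3 dB above -22 dBV, reduced 8:1 to 3.2875 dB above → -18.7125 dBV; +7 dB make-up → -11.7125 dBV.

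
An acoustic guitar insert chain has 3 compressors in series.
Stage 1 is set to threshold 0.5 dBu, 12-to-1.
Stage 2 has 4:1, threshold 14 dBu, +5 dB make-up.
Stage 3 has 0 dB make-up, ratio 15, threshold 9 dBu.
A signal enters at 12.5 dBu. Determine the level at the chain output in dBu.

6.5 dBu

Stage 1: overshoot 12 dB → 12/12 = 1 dB → 1.5 dBu.
Stage 2: 1.5 dBu ≤ 14 dBu, so stage 2 doesn't engage; make-up brings it to 6.5 dBu.
Stage 3: below threshold (6.5 ≤ 9); passes unchanged; output 6.5 dBu.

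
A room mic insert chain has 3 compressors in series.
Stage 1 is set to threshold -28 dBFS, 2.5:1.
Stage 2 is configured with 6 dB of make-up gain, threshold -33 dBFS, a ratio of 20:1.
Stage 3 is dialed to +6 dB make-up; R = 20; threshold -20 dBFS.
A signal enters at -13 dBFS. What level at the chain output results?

Stage 1: -13 dBFS is 15 dB over -28 dBFS; at 2.5:1 that becomes 6 dB over, giving -22 dBFS.
Stage 2: -22 dBFS is 11 dB over -33 dBFS; at 20:1 that becomes 0.55 dB over, giving -32.45 dBFS; +6 dB make-up → -26.45 dBFS.
Stage 3: below threshold (-26.45 ≤ -20); passes unchanged; make-up brings it to -20.45 dBFS.

-20.45 dBFS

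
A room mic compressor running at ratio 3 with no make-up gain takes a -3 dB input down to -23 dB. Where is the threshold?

Let T be the threshold. Output overshoot = (input overshoot)/R, so -23 − T = (-3 − T)/3.
3·(-23 − T) = -3 − T → 2·T = -69 − (-3) = -66.
T = -66/2 = -33 dB.

-33 dB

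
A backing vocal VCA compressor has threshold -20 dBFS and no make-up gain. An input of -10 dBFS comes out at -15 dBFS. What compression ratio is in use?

2:1

Input overshoot = -10 − (-20) = 10 dB; output overshoot = -15 − (-20) = 5 dB.
Ratio = 10 / 5 = 2.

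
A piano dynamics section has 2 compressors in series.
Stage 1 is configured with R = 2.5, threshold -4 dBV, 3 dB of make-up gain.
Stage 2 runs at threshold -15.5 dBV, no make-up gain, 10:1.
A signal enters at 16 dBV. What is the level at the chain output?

-13.25 dBV

Stage 1: 20 dB above -4 dBV, reduced 2.5:1 to 8 dB above → 4 dBV; +3 dB make-up → 7 dBV.
Stage 2: overshoot 22.5 dB → 22.5/10 = 2.25 dB → -13.25 dBV.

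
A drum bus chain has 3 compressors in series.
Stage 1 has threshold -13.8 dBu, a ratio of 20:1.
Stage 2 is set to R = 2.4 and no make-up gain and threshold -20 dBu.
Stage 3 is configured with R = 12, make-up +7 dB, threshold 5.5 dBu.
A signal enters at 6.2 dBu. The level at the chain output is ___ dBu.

-10 dBu

Stage 1: overshoot 20 dB → 20/20 = 1 dB → -12.8 dBu.
Stage 2: -12.8 dBu is 7.2 dB over -20 dBu; at 2.4:1 that becomes 3 dB over, giving -17 dBu.
Stage 3: below threshold (-17 ≤ 5.5); passes unchanged; make-up brings it to -10 dBu.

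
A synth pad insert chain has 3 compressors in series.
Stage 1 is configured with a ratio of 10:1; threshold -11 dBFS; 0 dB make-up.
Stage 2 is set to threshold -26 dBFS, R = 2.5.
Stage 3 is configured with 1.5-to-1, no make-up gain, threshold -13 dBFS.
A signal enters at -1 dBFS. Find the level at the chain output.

-19.6 dBFS

Stage 1: overshoot 10 dB → 10/10 = 1 dB → -10 dBFS.
Stage 2: overshoot 16 dB → 16/2.5 = 6.4 dB → -19.6 dBFS.
Stage 3: below threshold (-19.6 ≤ -13); passes unchanged; output -19.6 dBFS.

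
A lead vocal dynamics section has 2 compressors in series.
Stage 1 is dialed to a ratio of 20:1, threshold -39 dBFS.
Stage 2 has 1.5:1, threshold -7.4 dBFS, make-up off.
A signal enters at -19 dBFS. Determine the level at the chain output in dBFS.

-38 dBFS

Stage 1: 20 dB above -39 dBFS, reduced 20:1 to 1 dB above → -38 dBFS.
Stage 2: -38 dBFS ≤ -7.4 dBFS, so stage 2 doesn't engage; output -38 dBFS.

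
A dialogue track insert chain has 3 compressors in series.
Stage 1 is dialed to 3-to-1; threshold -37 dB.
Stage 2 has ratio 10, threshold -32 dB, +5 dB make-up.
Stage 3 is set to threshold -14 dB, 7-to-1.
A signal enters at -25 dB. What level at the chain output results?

Stage 1: -25 dB is 12 dB over -37 dB; at 3:1 that becomes 4 dB over, giving -33 dB.
Stage 2: below threshold (-33 ≤ -32); passes unchanged; make-up brings it to -28 dB.
Stage 3: -28 dB is at or below the -14 dB threshold — no compression; output -28 dB.

-28 dB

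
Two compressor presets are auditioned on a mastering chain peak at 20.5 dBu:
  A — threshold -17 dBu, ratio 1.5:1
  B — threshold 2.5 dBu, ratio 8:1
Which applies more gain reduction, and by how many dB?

B, by 3.25 dB

A: overshoot 37.5 dB → output overshoot 25 dB → GR 12.5 dB.
B: overshoot 18 dB → output overshoot 2.25 dB → GR 15.75 dB.
Difference: 3.25 dB in favour of B.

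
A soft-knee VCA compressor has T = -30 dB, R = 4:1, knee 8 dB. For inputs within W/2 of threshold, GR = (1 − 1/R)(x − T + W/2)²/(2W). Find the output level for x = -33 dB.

-33.046875 dB

x − T + W/2 = -33 − (-30) + 4 = 1.
GR = (1 − 1/4) × 1² / 16 = 0.75 × 1 / 16 = 0.046875 dB.
Output = -33 − 0.046875 = -33.046875 dB.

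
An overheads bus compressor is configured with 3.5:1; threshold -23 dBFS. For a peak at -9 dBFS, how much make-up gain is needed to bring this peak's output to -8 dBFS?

Overshoot 14 dB → 14/3.5 = 4 dB after compression, so the compressed level is -23 + 4 = -19 dBFS.
Make-up = target − compressed = -8 − (-19) = 11 dB.

11 dB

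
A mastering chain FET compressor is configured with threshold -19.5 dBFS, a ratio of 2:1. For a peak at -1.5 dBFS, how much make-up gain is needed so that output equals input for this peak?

9 dB

The peak compresses to -19.5 + 18/2 = -10.5 dBFS.
To reach -1.5 dBFS requires -1.5 − (-10.5) = 9 dB of make-up.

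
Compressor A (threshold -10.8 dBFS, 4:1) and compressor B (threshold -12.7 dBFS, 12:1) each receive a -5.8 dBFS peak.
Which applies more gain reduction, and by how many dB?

B, by 2.575 dB

A: GR = 5 − 5/4 = 3.75 dB.
B: GR = 6.9 − 6.9/12 = 6.325 dB.
B applies 2.575 dB more gain reduction.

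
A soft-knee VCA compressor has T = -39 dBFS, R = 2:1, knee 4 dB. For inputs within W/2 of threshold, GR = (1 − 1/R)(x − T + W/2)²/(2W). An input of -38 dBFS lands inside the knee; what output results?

-38.5625 dBFS

x − T + W/2 = -38 − (-39) + 2 = 3.
GR = (1 − 1/2) × 3² / 8 = 0.5 × 9 / 8 = 0.5625 dB.
Output = -38 − 0.5625 = -38.5625 dBFS.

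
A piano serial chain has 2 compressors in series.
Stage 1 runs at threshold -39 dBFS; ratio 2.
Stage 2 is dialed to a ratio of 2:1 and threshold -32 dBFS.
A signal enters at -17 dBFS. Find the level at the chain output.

-30 dBFS

Stage 1: 22 dB above -39 dBFS, reduced 2:1 to 11 dB above → -28 dBFS.
Stage 2: overshoot 4 dB → 4/2 = 2 dB → -30 dBFS.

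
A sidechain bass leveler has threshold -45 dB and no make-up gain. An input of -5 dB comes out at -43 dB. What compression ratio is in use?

20:1

Input overshoot = -5 − (-45) = 40 dB; output overshoot = -43 − (-45) = 2 dB.
Ratio = 40 / 2 = 20.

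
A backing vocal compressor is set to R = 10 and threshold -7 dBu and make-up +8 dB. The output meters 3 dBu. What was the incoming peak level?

13 dBu

Before make-up, the level was 3 − 8 = -5 dBu.
The compressed level sits -5 − (-7) = 2 dB over threshold.
Undo the ratio: input overshoot = 2 × 10 = 20 dB, giving input = 13 dBu.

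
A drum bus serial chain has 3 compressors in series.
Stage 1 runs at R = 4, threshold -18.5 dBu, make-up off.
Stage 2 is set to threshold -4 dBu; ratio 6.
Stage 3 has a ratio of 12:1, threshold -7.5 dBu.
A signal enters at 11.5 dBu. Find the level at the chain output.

-11 dBu

Stage 1: overshoot 30 dB → 30/4 = 7.5 dB → -11 dBu.
Stage 2: below threshold (-11 ≤ -4); passes unchanged; output -11 dBu.
Stage 3: -11 dBu is at or below the -7.5 dBu threshold — no compression; output -11 dBu.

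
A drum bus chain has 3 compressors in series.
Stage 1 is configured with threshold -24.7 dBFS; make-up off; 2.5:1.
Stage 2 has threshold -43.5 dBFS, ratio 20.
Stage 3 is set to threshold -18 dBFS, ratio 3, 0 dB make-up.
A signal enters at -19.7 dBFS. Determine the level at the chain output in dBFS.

-42.46 dBFS

Stage 1: 5 dB above -24.7 dBFS, reduced 2.5:1 to 2 dB above → -22.7 dBFS.
Stage 2: overshoot 20.8 dB → 20.8/20 = 1.04 dB → -42.46 dBFS.
Stage 3: -42.46 dBFS is at or below the -18 dBFS threshold — no compression; output -42.46 dBFS.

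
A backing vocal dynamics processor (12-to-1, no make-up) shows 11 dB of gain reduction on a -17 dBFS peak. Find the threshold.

Gain reduction = -17 − (-28) = 11 dB; output overshoot = GR / (R − 1) = 11 / 11 = 1 dB.
Threshold = output − output overshoot = -28 − 1 = -29 dBFS.

-29 dBFS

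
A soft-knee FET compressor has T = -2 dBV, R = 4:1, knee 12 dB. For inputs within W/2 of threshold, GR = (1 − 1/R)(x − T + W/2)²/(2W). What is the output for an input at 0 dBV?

x − T + W/2 = 0 − (-2) + 6 = 8.
GR = (1 − 1/4) × 8² / 24 = 0.75 × 64 / 24 = 2 dB.
Output = 0 − 2 = -2 dBV.

-2 dBV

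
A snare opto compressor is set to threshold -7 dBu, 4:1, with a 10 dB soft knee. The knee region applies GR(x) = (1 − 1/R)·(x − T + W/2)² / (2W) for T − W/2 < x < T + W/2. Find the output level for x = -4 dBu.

-6.4 dBu

x − T + W/2 = -4 − (-7) + 5 = 8.
GR = (1 − 1/4) × 8² / 20 = 0.75 × 64 / 20 = 2.4 dB.
Output = -4 − 2.4 = -6.4 dBu.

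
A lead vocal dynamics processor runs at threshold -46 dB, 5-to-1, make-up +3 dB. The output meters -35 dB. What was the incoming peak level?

Stripping the +3 dB make-up gives -38 dB at the gain stage.
Post-compression overshoot = -38 − (-46) = 8 dB.
Input overshoot = R × output overshoot = 40 dB → input = -46 + 40 = -6 dB.

-6 dB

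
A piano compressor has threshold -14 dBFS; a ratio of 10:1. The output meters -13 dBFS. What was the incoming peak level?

-4 dBFS

That's 1 dB above the -14 dBFS threshold.
Before 10:1 compression the overshoot was 1 × 10 = 10 dB, so input = -14 + 10 = -4 dBFS.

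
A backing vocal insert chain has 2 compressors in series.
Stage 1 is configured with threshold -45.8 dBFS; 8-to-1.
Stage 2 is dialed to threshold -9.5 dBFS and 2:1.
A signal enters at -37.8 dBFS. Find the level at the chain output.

Stage 1: overshoot 8 dB → 8/8 = 1 dB → -44.8 dBFS.
Stage 2: -44.8 dBFS is at or below the -9.5 dBFS threshold — no compression; output -44.8 dBFS.

-44.8 dBFS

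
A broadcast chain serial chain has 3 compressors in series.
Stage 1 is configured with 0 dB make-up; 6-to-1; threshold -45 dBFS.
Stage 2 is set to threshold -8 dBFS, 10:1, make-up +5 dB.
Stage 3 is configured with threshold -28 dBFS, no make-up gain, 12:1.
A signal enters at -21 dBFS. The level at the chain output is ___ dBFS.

Stage 1: overshoot 24 dB → 24/6 = 4 dB → -41 dBFS.
Stage 2: -41 dBFS is at or below the -8 dBFS threshold — no compression; make-up brings it to -36 dBFS.
Stage 3: below threshold (-36 ≤ -28); passes unchanged; output -36 dBFS.

-36 dBFS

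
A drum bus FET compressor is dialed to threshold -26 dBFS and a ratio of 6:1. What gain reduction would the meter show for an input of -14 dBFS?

10 dB

The signal is 12 dB above threshold.
At 6:1, output sits 12/6 = 2 dB above threshold.
Gain reduction = 12 − 2 = 10 dB.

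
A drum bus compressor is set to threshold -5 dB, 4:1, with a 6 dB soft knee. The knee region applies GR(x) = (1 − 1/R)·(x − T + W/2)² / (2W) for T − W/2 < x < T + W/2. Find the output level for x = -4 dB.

-5 dB

x − T + W/2 = -4 − (-5) + 3 = 4.
GR = (1 − 1/4) × 4² / 12 = 0.75 × 16 / 12 = 1 dB.
Output = -4 − 1 = -5 dB.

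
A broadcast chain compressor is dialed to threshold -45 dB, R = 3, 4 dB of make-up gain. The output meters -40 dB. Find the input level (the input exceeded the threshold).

Before make-up, the level was -40 − 4 = -44 dB.
That's 1 dB above the -45 dB threshold.
Undo the ratio: input overshoot = 1 × 3 = 3 dB, giving input = -42 dB.

-42 dB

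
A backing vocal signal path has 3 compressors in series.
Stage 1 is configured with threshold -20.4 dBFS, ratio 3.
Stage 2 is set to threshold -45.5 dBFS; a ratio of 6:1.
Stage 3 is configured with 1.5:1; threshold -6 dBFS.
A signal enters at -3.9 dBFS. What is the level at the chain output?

Stage 1: -3.9 dBFS is 16.5 dB over -20.4 dBFS; at 3:1 that becomes 5.5 dB over, giving -14.9 dBFS.
Stage 2: overshoot 30.6 dB → 30.6/6 = 5.1 dB → -40.4 dBFS.
Stage 3: -40.4 dBFS is at or below the -6 dBFS threshold — no compression; output -40.4 dBFS.

-40.4 dBFS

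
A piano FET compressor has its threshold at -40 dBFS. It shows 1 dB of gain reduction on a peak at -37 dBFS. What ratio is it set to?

Input overshoot = -37 − (-40) = 3 dB.
Output overshoot = 3 − 1 = 2 dB.
Ratio = input overshoot / output overshoot = 3 / 2 = 1.5.

1.5:1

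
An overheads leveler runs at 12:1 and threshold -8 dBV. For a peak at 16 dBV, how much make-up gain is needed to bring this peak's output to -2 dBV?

4 dB

Without make-up, output = threshold + overshoot/12 = -8 + 2 = -6 dBV.
Gap to target: 4 dB.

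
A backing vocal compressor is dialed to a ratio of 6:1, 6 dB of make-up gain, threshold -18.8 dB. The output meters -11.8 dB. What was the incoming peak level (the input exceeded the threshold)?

Before make-up, the level was -11.8 − 6 = -17.8 dB.
That's 1 dB above the -18.8 dB threshold.
Input overshoot = R × output overshoot = 6 dB → input = -18.8 + 6 = -12.8 dB.

-12.8 dB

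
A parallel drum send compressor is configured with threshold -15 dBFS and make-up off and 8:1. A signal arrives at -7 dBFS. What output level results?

The input is 8 dB above the -15 dBFS threshold.
8:1 compression reduces that to 8/8 = 1 dB over.
That puts the output at -14 dBFS.

-14 dBFS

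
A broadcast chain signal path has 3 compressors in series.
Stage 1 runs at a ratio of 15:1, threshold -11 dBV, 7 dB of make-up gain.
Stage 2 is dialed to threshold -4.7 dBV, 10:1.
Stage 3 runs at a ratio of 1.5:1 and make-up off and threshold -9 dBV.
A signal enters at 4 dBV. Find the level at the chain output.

-6.02 dBV

Stage 1: overshoot 15 dB → 15/15 = 1 dB → -10 dBV; +7 dB make-up → -3 dBV.
Stage 2: overshoot 1.7 dB → 1.7/10 = 0.17 dB → -4.53 dBV.
Stage 3: overshoot 4.47 dB → 4.47/1.5 = 2.98 dB → -6.02 dBV.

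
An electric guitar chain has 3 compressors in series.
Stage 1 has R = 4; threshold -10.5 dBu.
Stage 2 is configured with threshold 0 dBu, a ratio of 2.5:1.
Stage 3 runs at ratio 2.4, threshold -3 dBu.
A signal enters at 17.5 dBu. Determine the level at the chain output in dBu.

-3.5 dBu

Stage 1: 17.5 dBu is 28 dB over -10.5 dBu; at 4:1 that becomes 7 dB over, giving -3.5 dBu.
Stage 2: -3.5 dBu ≤ 0 dBu, so stage 2 doesn't engage; output -3.5 dBu.
Stage 3: below threshold (-3.5 ≤ -3); passes unchanged; output -3.5 dBu.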